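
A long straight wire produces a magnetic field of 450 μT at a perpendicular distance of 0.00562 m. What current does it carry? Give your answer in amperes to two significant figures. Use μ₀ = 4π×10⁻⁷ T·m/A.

For a long straight wire B = μ₀I/(2πd), so I = 2πdB/μ₀.
I = 2π × 0.00562 × 4.50×10⁻⁴ / (4π×10⁻⁷) = 12.6 A.

I ≈ 13 A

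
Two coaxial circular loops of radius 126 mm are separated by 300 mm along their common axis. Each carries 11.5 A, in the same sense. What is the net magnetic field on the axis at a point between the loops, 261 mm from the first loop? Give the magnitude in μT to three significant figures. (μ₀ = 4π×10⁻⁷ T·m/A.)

B ≈ 54.7 μT

Each loop contributes B = μ₀IR²/[2(R²+z²)^(3/2)] on the axis, with z measured from that loop.
Loop 1 (z = 0.261 m): B₁ = 4.71×10⁻⁶ T. Loop 2 (z = 0.039 m): B₂ = 5.00×10⁻⁵ T.
The fields add: B = B₁ + B₂ = 5.47×10⁻⁵ T.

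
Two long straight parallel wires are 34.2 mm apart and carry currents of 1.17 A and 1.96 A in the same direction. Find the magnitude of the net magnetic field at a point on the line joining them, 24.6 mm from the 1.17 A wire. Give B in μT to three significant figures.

B ≈ 31.3 μT

Each long wire gives B = μ₀I/(2πd). Distances are d₁ = 0.0246 m and d₂ = 0.0096 m.
B₁ = 9.51×10⁻⁶ T, B₂ = 4.08×10⁻⁵ T.
Between parallel currents the two contributions point in opposite directions, so they subtract. B = |B₁ − B₂| = |9.51×10⁻⁶ − 4.08×10⁻⁵| = 3.13×10⁻⁵ T.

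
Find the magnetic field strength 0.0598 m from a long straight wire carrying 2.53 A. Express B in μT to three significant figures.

For an infinitely long straight wire, B = μ₀I/(2πd).
B = (4π×10⁻⁷ × 2.53) / (2π × 0.0598) = 8.46×10⁻⁶ T.

B ≈ 8.46 μT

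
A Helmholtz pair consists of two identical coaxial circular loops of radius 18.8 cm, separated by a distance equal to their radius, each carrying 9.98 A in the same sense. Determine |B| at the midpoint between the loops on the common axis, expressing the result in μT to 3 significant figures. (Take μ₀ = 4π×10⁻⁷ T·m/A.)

B ≈ 47.7 μT

Each loop contributes B = μ₀IR²/[2(R²+z²)^(3/2)] on the axis, with z measured from that loop.
Loop 1 (z = 0.094 m): B₁ = 2.39×10⁻⁵ T. Loop 2 (z = 0.094 m): B₂ = 2.39×10⁻⁵ T.
The fields add: B = B₁ + B₂ = 4.77×10⁻⁵ T.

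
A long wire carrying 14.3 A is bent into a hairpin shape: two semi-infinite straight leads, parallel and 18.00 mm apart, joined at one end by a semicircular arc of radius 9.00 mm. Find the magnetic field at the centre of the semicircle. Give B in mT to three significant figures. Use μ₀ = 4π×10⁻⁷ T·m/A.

B ≈ 0.817 mT

The semicircular arc contributes B_arc = μ₀I·π/(4πR) = μ₀I/(4R) = 4.99×10⁻⁴ T.
Each semi-infinite lead is at perpendicular distance R = 0.009 m from the centre, with the perpendicular foot at its near end, so it contributes μ₀I/(4πR); both point the same way, together 3.18×10⁻⁴ T.
Arc and leads all point the same direction: B = 4.99×10⁻⁴ + 3.18×10⁻⁴ = 8.17×10⁻⁴ T.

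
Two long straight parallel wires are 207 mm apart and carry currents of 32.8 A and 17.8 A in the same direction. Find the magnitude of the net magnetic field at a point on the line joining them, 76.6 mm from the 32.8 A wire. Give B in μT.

B ≈ 58.3 μT

Each long wire gives B = μ₀I/(2πd). Distances are d₁ = 0.0766 m and d₂ = 0.1304 m.
B₁ = 8.56×10⁻⁵ T, B₂ = 2.73×10⁻⁵ T.
Between parallel currents the two contributions point in opposite directions, so they subtract. B = |B₁ − B₂| = |8.56×10⁻⁵ − 2.73×10⁻⁵| = 5.83×10⁻⁵ T.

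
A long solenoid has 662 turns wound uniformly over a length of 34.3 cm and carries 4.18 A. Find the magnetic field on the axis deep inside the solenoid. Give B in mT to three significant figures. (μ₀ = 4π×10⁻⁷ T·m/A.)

Inside a long solenoid, B = μ₀nI with n = 1930 turns/m.
B = 4π×10⁻⁷ × 1930 × 4.18 = 1.01×10⁻² T.

B ≈ 10.1 mT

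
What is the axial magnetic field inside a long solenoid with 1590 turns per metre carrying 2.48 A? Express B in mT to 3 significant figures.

B ≈ 4.96 mT

Inside a long solenoid, B = μ₀nI with n = 1590 turns/m.
B = 4π×10⁻⁷ × 1590 × 2.48 = 4.96×10⁻³ T.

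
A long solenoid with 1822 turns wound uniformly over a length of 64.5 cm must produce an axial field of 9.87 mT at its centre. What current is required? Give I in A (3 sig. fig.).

Inside a long solenoid B = μ₀nI with n = 2825 m⁻¹, so I = B/(μ₀n).
I = 9.87×10⁻³ / (4π×10⁻⁷ × 2825) = 2.78 A.

I ≈ 2.78 A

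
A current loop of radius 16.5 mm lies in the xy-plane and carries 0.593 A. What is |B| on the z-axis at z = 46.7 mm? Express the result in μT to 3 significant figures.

B ≈ 0.835 μT

On the axis of a circular loop, B = μ₀IR² / [2(R²+z²)^(3/2)].
R² + z² = (0.0165)² + (0.0467)² = 0.002453 m², and (R²+z²)^(3/2) = 1.22×10⁻⁴ m³.
B = (4π×10⁻⁷ × 0.593 × 0.0002723) / (2 × 1.22×10⁻⁴) = 8.35×10⁻⁷ T.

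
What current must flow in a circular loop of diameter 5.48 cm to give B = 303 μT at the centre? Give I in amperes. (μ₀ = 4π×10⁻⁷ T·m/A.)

At the centre of a circular loop B = μ₀I/(2R), so I = 2RB/μ₀.
With R = 0.0274 m, I = 2 × 0.0274 × 3.03×10⁻⁴ / (4π×10⁻⁷) = 13.2 A.

I ≈ 13.2 A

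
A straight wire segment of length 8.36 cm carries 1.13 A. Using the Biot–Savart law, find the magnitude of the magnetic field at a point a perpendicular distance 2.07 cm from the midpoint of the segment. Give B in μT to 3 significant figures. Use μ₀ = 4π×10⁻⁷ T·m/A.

B ≈ 9.78 μT

For a finite straight segment, B = (μ₀I/4πd)(sinθ₁ + sinθ₂), where θ₁, θ₂ are the angles from the perpendicular to each end.
The perpendicular from the point meets the wire at its midpoint, so each end is L/2 = 0.0418 m away along the wire.
sinθ₁ = 0.0418/√(0.0418²+0.0207²) = 0.8961; sinθ₂ = 0.0418/√(0.0418²+0.0207²) = 0.8961.
B = (4π×10⁻⁷ × 1.13) / (4π × 0.0207) × (0.8961 + 0.8961) = 9.78×10⁻⁶ T.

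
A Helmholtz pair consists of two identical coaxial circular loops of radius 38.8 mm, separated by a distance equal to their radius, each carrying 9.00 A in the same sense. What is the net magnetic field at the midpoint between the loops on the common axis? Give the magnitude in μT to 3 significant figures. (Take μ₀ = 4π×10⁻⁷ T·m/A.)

Each loop contributes B = μ₀IR²/[2(R²+z²)^(3/2)] on the axis, with z measured from that loop.
Loop 1 (z = 0.0194 m): B₁ = 1.04×10⁻⁴ T. Loop 2 (z = 0.0194 m): B₂ = 1.04×10⁻⁴ T.
The fields add: B = B₁ + B₂ = 2.09×10⁻⁴ T.

B ≈ 209 μT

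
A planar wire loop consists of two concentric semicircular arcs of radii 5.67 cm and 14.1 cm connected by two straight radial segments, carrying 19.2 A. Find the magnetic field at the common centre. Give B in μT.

B ≈ 63.6 μT

The radial connectors point toward the centre, so dl × r̂ = 0 and they contribute nothing.
Each semicircle gives μ₀I/(4R): inner arc 1.06×10⁻⁴ T, outer arc 4.28×10⁻⁵ T.
The two arcs carry current in opposite angular senses, so their fields oppose: B = |1.06×10⁻⁴ − 4.28×10⁻⁵| = 6.36×10⁻⁵ T.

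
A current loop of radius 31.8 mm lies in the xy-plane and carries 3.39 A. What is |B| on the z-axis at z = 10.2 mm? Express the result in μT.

On the axis of a circular loop, B = μ₀IR² / [2(R²+z²)^(3/2)].
R² + z² = (0.0318)² + (0.0102)² = 0.001115 m², and (R²+z²)^(3/2) = 3.72×10⁻⁵ m³.
B = (4π×10⁻⁷ × 3.39 × 0.001011) / (2 × 3.72×10⁻⁵) = 5.78×10⁻⁵ T.

B ≈ 57.8 μT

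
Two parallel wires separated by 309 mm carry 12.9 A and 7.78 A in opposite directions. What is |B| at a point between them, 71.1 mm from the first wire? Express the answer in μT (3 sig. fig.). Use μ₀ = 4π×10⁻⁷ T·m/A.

Each long wire gives B = μ₀I/(2πd). Distances are d₁ = 0.0711 m and d₂ = 0.2379 m.
B₁ = 3.63×10⁻⁵ T, B₂ = 6.54×10⁻⁶ T.
Between antiparallel currents both contributions point the same way, so they add. B = B₁ + B₂ = 3.63×10⁻⁵ + 6.54×10⁻⁶ = 4.28×10⁻⁵ T.

B ≈ 42.8 μT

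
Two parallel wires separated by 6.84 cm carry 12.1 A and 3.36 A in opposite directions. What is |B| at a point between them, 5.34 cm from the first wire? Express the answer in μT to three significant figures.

Each long wire gives B = μ₀I/(2πd). Distances are d₁ = 0.0534 m and d₂ = 0.015 m.
B₁ = 4.53×10⁻⁵ T, B₂ = 4.48×10⁻⁵ T.
Between antiparallel currents both contributions point the same way, so they add. B = B₁ + B₂ = 4.53×10⁻⁵ + 4.48×10⁻⁵ = 9.01×10⁻⁵ T.

B ≈ 90.1 μT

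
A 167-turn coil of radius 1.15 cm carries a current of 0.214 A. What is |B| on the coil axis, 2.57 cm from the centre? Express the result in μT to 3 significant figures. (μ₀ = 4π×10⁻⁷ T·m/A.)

B ≈ 133 μT

For an N-turn flat coil, B = Nμ₀IR²/[2(R²+z²)^(3/2)] with R = 0.0115 m, z = 0.0257 m.
B = 167 × 7.97×10⁻⁷ T = 1.33×10⁻⁴ T.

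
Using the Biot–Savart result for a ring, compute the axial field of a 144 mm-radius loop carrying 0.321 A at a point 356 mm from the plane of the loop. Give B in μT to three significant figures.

On the axis of a circular loop, B = μ₀IR² / [2(R²+z²)^(3/2)].
R² + z² = (0.144)² + (0.356)² = 0.1475 m², and (R²+z²)^(3/2) = 5.66×10⁻² m³.
B = (4π×10⁻⁷ × 0.321 × 0.02074) / (2 × 5.66×10⁻²) = 7.38×10⁻⁸ T.

B ≈ 0.0738 μT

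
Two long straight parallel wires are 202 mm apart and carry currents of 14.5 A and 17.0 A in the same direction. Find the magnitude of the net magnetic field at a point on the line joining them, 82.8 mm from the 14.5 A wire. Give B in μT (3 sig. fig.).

Each long wire gives B = μ₀I/(2πd). Distances are d₁ = 0.0828 m and d₂ = 0.1192 m.
B₁ = 3.50×10⁻⁵ T, B₂ = 2.85×10⁻⁵ T.
Between parallel currents the two contributions point in opposite directions, so they subtract. B = |B₁ − B₂| = |3.50×10⁻⁵ − 2.85×10⁻⁵| = 6.50×10⁻⁶ T.

B ≈ 6.50 μT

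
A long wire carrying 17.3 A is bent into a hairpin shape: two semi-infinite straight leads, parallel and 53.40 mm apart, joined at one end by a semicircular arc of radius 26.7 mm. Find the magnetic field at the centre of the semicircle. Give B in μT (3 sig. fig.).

B ≈ 333 μT

The semicircular arc contributes B_arc = μ₀I·π/(4πR) = μ₀I/(4R) = 2.04×10⁻⁴ T.
Each semi-infinite lead is at perpendicular distance R = 0.0267 m from the centre, with the perpendicular foot at its near end, so it contributes μ₀I/(4πR); both point the same way, together 1.30×10⁻⁴ T.
Arc and leads all point the same direction: B = 2.04×10⁻⁴ + 1.30×10⁻⁴ = 3.33×10⁻⁴ T.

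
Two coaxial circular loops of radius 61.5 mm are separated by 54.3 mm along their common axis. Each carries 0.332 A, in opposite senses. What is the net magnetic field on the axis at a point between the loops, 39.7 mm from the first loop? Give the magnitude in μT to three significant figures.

B ≈ 1.11 μT

Each loop contributes B = μ₀IR²/[2(R²+z²)^(3/2)] on the axis, with z measured from that loop.
Loop 1 (z = 0.0397 m): B₁ = 2.01×10⁻⁶ T. Loop 2 (z = 0.0146 m): B₂ = 3.12×10⁻⁶ T.
The fields oppose: B = |B₁ − B₂| = 1.11×10⁻⁶ T.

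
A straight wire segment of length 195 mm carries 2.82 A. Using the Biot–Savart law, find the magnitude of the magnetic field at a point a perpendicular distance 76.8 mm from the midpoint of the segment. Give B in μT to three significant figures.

B ≈ 5.77 μT

For a finite straight segment, B = (μ₀I/4πd)(sinθ₁ + sinθ₂), where θ₁, θ₂ are the angles from the perpendicular to each end.
The perpendicular from the point meets the wire at its midpoint, so each end is L/2 = 0.0975 m away along the wire.
sinθ₁ = 0.0975/√(0.0975²+0.0768²) = 0.7856; sinθ₂ = 0.0975/√(0.0975²+0.0768²) = 0.7856.
B = (4π×10⁻⁷ × 2.82) / (4π × 0.0768) × (0.7856 + 0.7856) = 5.77×10⁻⁶ T.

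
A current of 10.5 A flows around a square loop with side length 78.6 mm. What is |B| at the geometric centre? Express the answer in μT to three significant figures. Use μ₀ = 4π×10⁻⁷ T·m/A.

Each side is a finite straight segment at perpendicular distance d = a/(2 tan(π/4)) = 0.0393 m from the centre, with end-angles ±π/4.
One side contributes B₁ = (μ₀I/4πd)·2 sin(π/4) = 3.78×10⁻⁵ T.
All 4 sides add in the same direction: B = 4 × 3.78×10⁻⁵ = 1.51×10⁻⁴ T.

B ≈ 151 μT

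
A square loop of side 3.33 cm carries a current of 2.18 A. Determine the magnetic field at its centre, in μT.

B ≈ 74.1 μT

Each side is a finite straight segment at perpendicular distance d = a/(2 tan(π/4)) = 0.01665 m from the centre, with end-angles ±π/4.
One side contributes B₁ = (μ₀I/4πd)·2 sin(π/4) = 1.85×10⁻⁵ T.
All 4 sides add in the same direction: B = 4 × 1.85×10⁻⁵ = 7.41×10⁻⁵ T.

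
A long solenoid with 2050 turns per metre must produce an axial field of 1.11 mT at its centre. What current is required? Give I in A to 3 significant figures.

I ≈ 0.431 A

Inside a long solenoid B = μ₀nI with n = 2050 m⁻¹, so I = B/(μ₀n).
I = 1.11×10⁻³ / (4π×10⁻⁷ × 2050) = 0.431 A.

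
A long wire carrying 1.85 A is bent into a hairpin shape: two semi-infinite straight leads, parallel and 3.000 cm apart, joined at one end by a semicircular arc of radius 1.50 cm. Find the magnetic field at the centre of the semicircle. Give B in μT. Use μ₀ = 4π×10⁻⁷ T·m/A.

The semicircular arc contributes B_arc = μ₀I·π/(4πR) = μ₀I/(4R) = 3.87×10⁻⁵ T.
Each semi-infinite lead is at perpendicular distance R = 0.015 m from the centre, with the perpendicular foot at its near end, so it contributes μ₀I/(4πR); both point the same way, together 2.47×10⁻⁵ T.
Arc and leads all point the same direction: B = 3.87×10⁻⁵ + 2.47×10⁻⁵ = 6.34×10⁻⁵ T.

B ≈ 63.4 μT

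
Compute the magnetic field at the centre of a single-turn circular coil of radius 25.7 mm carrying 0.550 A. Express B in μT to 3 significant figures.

At the centre of a circular loop the Biot–Savart law gives B = μ₀I/(2R).
B = (4π×10⁻⁷ × 0.550) / (2 × 0.0257) = 1.34×10⁻⁵ T.

B ≈ 13.4 μT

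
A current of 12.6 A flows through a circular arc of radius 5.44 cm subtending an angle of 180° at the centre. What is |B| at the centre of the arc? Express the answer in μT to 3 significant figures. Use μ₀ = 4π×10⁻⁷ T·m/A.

The Biot–Savart field of a circular arc at its centre is B = μ₀Iφ/(4πR), with φ = 3.142 rad.
B = (4π×10⁻⁷ × 12.6 × 3.142) / (4π × 0.0544) = 7.28×10⁻⁵ T.

B ≈ 72.8 μT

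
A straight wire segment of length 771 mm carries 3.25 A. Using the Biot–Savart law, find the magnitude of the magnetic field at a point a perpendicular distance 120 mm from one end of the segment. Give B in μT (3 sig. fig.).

For a finite straight segment, B = (μ₀I/4πd)(sinθ₁ + sinθ₂), where θ₁, θ₂ are the angles from the perpendicular to each end.
The perpendicular foot is at one end, so the two end-offsets along the wire are 0 and L = 0.771 m.
sinθ₁ = 0/√(0²+0.12²) = 0.0000; sinθ₂ = 0.771/√(0.771²+0.12²) = 0.9881.
B = (4π×10⁻⁷ × 3.25) / (4π × 0.12) × (0.0000 + 0.9881) = 2.68×10⁻⁶ T.

B ≈ 2.68 μT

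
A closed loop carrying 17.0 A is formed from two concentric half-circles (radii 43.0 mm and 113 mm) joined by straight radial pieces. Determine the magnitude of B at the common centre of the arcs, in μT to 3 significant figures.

B ≈ 76.9 μT

The radial connectors point toward the centre, so dl × r̂ = 0 and they contribute nothing.
Each semicircle gives μ₀I/(4R): inner arc 1.24×10⁻⁴ T, outer arc 4.73×10⁻⁵ T.
The two arcs carry current in opposite angular senses, so their fields oppose: B = |1.24×10⁻⁴ − 4.73×10⁻⁵| = 7.69×10⁻⁵ T.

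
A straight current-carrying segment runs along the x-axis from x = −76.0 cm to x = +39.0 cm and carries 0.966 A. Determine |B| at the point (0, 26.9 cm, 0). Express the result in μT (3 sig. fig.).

For a finite straight segment, B = (μ₀I/4πd)(sinθ₁ + sinθ₂), where θ₁, θ₂ are the angles from the perpendicular to each end.
The perpendicular distance is d = 0.269 m; the end-offsets along the wire are a = 0.76 m and b = 0.39 m.
sinθ₁ = 0.76/√(0.76²+0.269²) = 0.9427; sinθ₂ = 0.39/√(0.39²+0.269²) = 0.8232.
B = (4π×10⁻⁷ × 0.966) / (4π × 0.269) × (0.9427 + 0.8232) = 6.34×10⁻⁷ T.

B ≈ 0.634 μT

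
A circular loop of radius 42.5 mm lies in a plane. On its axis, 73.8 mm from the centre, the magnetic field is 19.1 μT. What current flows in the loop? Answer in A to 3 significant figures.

On the axis of a loop, B = μ₀IR²/[2(R²+z²)^(3/2)], so I = 2B(R²+z²)^(3/2)/(μ₀R²).
R² + z² = 0.001806 + 0.005446 = 0.007253 m²; raised to 3/2 gives 6.18×10⁻⁴ m³.
I = 2 × 1.91×10⁻⁵ × 6.18×10⁻⁴ / (1.26×10⁻⁶ × 0.001806) = 10.4 A.

I ≈ 10.4 A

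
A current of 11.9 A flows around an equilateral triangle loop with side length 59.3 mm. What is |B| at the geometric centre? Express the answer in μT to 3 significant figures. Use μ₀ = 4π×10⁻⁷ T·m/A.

Each side is a finite straight segment at perpendicular distance d = a/(2 tan(π/3)) = 0.01712 m from the centre, with end-angles ±π/3.
One side contributes B₁ = (μ₀I/4πd)·2 sin(π/3) = 1.20×10⁻⁴ T.
All 3 sides add in the same direction: B = 3 × 1.20×10⁻⁴ = 3.61×10⁻⁴ T.

B ≈ 361 μT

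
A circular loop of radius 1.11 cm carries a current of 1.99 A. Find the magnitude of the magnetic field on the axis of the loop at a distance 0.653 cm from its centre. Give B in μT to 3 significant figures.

On the axis of a circular loop, B = μ₀IR² / [2(R²+z²)^(3/2)].
R² + z² = (0.0111)² + (0.00653)² = 0.0001659 m², and (R²+z²)^(3/2) = 2.14×10⁻⁶ m³.
B = (4π×10⁻⁷ × 1.99 × 0.0001232) / (2 × 2.14×10⁻⁶) = 7.21×10⁻⁵ T.

B ≈ 72.1 μT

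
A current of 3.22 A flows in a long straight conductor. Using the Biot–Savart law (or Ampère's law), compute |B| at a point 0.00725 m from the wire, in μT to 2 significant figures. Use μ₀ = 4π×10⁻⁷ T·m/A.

B ≈ 89 μT

For an infinitely long straight wire, B = μ₀I/(2πd).
B = (4π×10⁻⁷ × 3.22) / (2π × 0.00725) = 8.88×10⁻⁵ T.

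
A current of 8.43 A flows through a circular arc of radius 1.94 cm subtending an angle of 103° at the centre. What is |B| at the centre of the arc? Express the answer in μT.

B ≈ 78.1 μT

The Biot–Savart field of a circular arc at its centre is B = μ₀Iφ/(4πR), with φ = 1.798 rad.
B = (4π×10⁻⁷ × 8.43 × 1.798) / (4π × 0.0194) = 7.81×10⁻⁵ T.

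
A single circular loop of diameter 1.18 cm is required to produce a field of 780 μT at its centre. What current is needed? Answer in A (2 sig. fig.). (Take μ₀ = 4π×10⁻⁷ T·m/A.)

I ≈ 7.3 A

At the centre of a circular loop B = μ₀I/(2R), so I = 2RB/μ₀.
With R = 0.0059 m, I = 2 × 0.0059 × 7.80×10⁻⁴ / (4π×10⁻⁷) = 7.32 A.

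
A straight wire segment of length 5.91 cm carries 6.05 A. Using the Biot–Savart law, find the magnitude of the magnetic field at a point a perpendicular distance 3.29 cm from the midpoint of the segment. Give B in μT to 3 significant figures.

B ≈ 24.6 μT

For a finite straight segment, B = (μ₀I/4πd)(sinθ₁ + sinθ₂), where θ₁, θ₂ are the angles from the perpendicular to each end.
The perpendicular from the point meets the wire at its midpoint, so each end is L/2 = 0.02955 m away along the wire.
sinθ₁ = 0.02955/√(0.02955²+0.0329²) = 0.6682; sinθ₂ = 0.02955/√(0.02955²+0.0329²) = 0.6682.
B = (4π×10⁻⁷ × 6.05) / (4π × 0.0329) × (0.6682 + 0.6682) = 2.46×10⁻⁵ T.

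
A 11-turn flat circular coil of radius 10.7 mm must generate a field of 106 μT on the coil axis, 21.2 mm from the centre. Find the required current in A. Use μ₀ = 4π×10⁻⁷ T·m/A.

I ≈ 1.79 A

For an N-turn coil, B = Nμ₀IR²/[2(R²+z²)^(3/2)] with R = 0.0107 m, z = 0.0212 m, so I = 2B(R²+z²)^(3/2)/(Nμ₀R²) = 2 × 1.06×10⁻⁴ × 1.34×10⁻⁵ / (11 × 4π×10⁻⁷ × 0.0001145) = 1.79 A.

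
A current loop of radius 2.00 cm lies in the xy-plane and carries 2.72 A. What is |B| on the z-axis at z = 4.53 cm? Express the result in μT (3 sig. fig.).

On the axis of a circular loop, B = μ₀IR² / [2(R²+z²)^(3/2)].
R² + z² = (0.02)² + (0.0453)² = 0.002452 m², and (R²+z²)^(3/2) = 1.21×10⁻⁴ m³.
B = (4π×10⁻⁷ × 2.72 × 0.0004) / (2 × 1.21×10⁻⁴) = 5.63×10⁻⁶ T.

B ≈ 5.63 μT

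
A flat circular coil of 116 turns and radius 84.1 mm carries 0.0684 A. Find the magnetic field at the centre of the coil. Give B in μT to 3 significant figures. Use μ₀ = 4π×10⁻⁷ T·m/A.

B ≈ 59.3 μT

For an N-turn flat coil, B = Nμ₀I/(2R) with R = 0.0841 m.
B = 116 × 5.11×10⁻⁷ T = 5.93×10⁻⁵ T.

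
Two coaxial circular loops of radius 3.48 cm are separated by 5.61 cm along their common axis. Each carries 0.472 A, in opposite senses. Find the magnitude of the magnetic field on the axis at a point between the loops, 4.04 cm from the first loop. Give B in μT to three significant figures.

Each loop contributes B = μ₀IR²/[2(R²+z²)^(3/2)] on the axis, with z measured from that loop.
Loop 1 (z = 0.0404 m): B₁ = 2.37×10⁻⁶ T. Loop 2 (z = 0.0157 m): B₂ = 6.45×10⁻⁶ T.
The fields oppose: B = |B₁ − B₂| = 4.09×10⁻⁶ T.

B ≈ 4.09 μT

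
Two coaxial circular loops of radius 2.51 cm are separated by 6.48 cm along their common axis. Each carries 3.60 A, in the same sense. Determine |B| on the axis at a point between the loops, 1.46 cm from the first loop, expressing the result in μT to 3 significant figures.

B ≈ 66.3 μT

Each loop contributes B = μ₀IR²/[2(R²+z²)^(3/2)] on the axis, with z measured from that loop.
Loop 1 (z = 0.0146 m): B₁ = 5.82×10⁻⁵ T. Loop 2 (z = 0.0502 m): B₂ = 8.06×10⁻⁶ T.
The fields add: B = B₁ + B₂ = 6.63×10⁻⁵ T.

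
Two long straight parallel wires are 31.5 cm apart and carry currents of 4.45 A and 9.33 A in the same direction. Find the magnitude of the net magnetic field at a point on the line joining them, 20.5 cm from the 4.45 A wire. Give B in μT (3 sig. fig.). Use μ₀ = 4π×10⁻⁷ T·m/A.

Each long wire gives B = μ₀I/(2πd). Distances are d₁ = 0.205 m and d₂ = 0.11 m.
B₁ = 4.34×10⁻⁶ T, B₂ = 1.70×10⁻⁵ T.
Between parallel currents the two contributions point in opposite directions, so they subtract. B = |B₁ − B₂| = |4.34×10⁻⁶ − 1.70×10⁻⁵| = 1.26×10⁻⁵ T.

B ≈ 12.6 μT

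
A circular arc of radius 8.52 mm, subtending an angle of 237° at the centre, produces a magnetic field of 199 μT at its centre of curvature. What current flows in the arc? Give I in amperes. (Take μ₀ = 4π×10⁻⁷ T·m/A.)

For a circular arc, B = μ₀Iφ/(4πR) with φ in radians; here φ = 4.136 rad.
So I = 4πRB/(μ₀φ) = 4π × 0.00852 × 1.99×10⁻⁴ / (4π×10⁻⁷ × 4.136) = 4.10 A.

I ≈ 4.10 A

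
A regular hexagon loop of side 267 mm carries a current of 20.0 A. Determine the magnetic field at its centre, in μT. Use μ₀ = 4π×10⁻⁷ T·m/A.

B ≈ 51.9 μT

Each side is a finite straight segment at perpendicular distance d = a/(2 tan(π/6)) = 0.2312 m from the centre, with end-angles ±π/6.
One side contributes B₁ = (μ₀I/4πd)·2 sin(π/6) = 8.65×10⁻⁶ T.
All 6 sides add in the same direction: B = 6 × 8.65×10⁻⁶ = 5.19×10⁻⁵ T.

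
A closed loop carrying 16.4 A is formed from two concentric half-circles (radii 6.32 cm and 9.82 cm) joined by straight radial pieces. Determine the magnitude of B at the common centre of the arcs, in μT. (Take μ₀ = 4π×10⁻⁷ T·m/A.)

The radial connectors point toward the centre, so dl × r̂ = 0 and they contribute nothing.
Each semicircle gives μ₀I/(4R): inner arc 8.15×10⁻⁵ T, outer arc 5.25×10⁻⁵ T.
The two arcs carry current in opposite angular senses, so their fields oppose: B = |8.15×10⁻⁵ − 5.25×10⁻⁵| = 2.91×10⁻⁵ T.

B ≈ 29.1 μT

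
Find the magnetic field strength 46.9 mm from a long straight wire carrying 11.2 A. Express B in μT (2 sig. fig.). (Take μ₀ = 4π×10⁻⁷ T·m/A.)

B ≈ 48 μT

For an infinitely long straight wire, B = μ₀I/(2πd).
B = (4π×10⁻⁷ × 11.2) / (2π × 0.0469) = 4.78×10⁻⁵ T.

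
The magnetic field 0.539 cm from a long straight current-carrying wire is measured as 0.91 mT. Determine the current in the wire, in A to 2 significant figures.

I ≈ 25 A

For a long straight wire B = μ₀I/(2πd), so I = 2πdB/μ₀.
I = 2π × 0.00539 × 9.10×10⁻⁴ / (4π×10⁻⁷) = 24.5 A.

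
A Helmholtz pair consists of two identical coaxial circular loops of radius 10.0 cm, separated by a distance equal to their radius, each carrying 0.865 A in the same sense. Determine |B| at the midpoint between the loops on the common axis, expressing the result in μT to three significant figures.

Each loop contributes B = μ₀IR²/[2(R²+z²)^(3/2)] on the axis, with z measured from that loop.
Loop 1 (z = 0.05 m): B₁ = 3.89×10⁻⁶ T. Loop 2 (z = 0.05 m): B₂ = 3.89×10⁻⁶ T.
The fields add: B = B₁ + B₂ = 7.78×10⁻⁶ T.

B ≈ 7.78 μT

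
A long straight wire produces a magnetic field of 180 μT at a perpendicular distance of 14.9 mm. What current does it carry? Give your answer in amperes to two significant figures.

I ≈ 13 A

For a long straight wire B = μ₀I/(2πd), so I = 2πdB/μ₀.
I = 2π × 0.0149 × 1.80×10⁻⁴ / (4π×10⁻⁷) = 13.4 A.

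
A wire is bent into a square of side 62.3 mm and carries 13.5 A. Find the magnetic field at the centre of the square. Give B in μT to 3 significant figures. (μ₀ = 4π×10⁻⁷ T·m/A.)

B ≈ 245 μT

Each side is a finite straight segment at perpendicular distance d = a/(2 tan(π/4)) = 0.03115 m from the centre, with end-angles ±π/4.
One side contributes B₁ = (μ₀I/4πd)·2 sin(π/4) = 6.13×10⁻⁵ T.
All 4 sides add in the same direction: B = 4 × 6.13×10⁻⁵ = 2.45×10⁻⁴ T.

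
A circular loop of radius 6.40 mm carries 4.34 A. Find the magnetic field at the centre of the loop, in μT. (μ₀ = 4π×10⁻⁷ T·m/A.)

B ≈ 426 μT

At the centre of a circular loop the Biot–Savart law gives B = μ₀I/(2R).
B = (4π×10⁻⁷ × 4.34) / (2 × 0.0064) = 4.26×10⁻⁴ T.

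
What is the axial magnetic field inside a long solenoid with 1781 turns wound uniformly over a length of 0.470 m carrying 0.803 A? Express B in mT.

B ≈ 3.82 mT

Inside a long solenoid, B = μ₀nI with n = 3789 turns/m.
B = 4π×10⁻⁷ × 3789 × 0.803 = 3.82×10⁻³ T.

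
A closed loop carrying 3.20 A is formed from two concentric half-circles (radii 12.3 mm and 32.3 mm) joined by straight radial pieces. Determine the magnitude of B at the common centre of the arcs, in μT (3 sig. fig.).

The radial connectors point toward the centre, so dl × r̂ = 0 and they contribute nothing.
Each semicircle gives μ₀I/(4R): inner arc 8.17×10⁻⁵ T, outer arc 3.11×10⁻⁵ T.
The two arcs carry current in opposite angular senses, so their fields oppose: B = |8.17×10⁻⁵ − 3.11×10⁻⁵| = 5.06×10⁻⁵ T.

B ≈ 50.6 μT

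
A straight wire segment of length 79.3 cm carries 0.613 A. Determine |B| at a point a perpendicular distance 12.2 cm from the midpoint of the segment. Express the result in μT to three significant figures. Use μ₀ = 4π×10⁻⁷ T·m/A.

B ≈ 0.960 μT

For a finite straight segment, B = (μ₀I/4πd)(sinθ₁ + sinθ₂), where θ₁, θ₂ are the angles from the perpendicular to each end.
The perpendicular from the point meets the wire at its midpoint, so each end is L/2 = 0.3965 m away along the wire.
sinθ₁ = 0.3965/√(0.3965²+0.122²) = 0.9558; sinθ₂ = 0.3965/√(0.3965²+0.122²) = 0.9558.
B = (4π×10⁻⁷ × 0.613) / (4π × 0.122) × (0.9558 + 0.9558) = 9.60×10⁻⁷ T.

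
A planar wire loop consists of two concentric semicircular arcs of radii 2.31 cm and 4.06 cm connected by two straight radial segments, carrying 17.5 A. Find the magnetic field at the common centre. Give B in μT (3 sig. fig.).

The radial connectors point toward the centre, so dl × r̂ = 0 and they contribute nothing.
Each semicircle gives μ₀I/(4R): inner arc 2.38×10⁻⁴ T, outer arc 1.35×10⁻⁴ T.
The two arcs carry current in opposite angular senses, so their fields oppose: B = |2.38×10⁻⁴ − 1.35×10⁻⁴| = 1.03×10⁻⁴ T.

B ≈ 103 μT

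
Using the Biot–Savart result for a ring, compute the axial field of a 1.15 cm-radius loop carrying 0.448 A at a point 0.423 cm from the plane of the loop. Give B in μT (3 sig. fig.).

On the axis of a circular loop, B = μ₀IR² / [2(R²+z²)^(3/2)].
R² + z² = (0.0115)² + (0.00423)² = 0.0001501 m², and (R²+z²)^(3/2) = 1.84×10⁻⁶ m³.
B = (4π×10⁻⁷ × 0.448 × 0.0001322) / (2 × 1.84×10⁻⁶) = 2.02×10⁻⁵ T.

B ≈ 20.2 μT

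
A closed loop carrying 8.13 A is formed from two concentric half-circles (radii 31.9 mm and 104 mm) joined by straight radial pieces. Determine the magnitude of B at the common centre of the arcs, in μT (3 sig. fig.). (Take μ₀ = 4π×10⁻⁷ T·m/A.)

The radial connectors point toward the centre, so dl × r̂ = 0 and they contribute nothing.
Each semicircle gives μ₀I/(4R): inner arc 8.01×10⁻⁵ T, outer arc 2.46×10⁻⁵ T.
The two arcs carry current in opposite angular senses, so their fields oppose: B = |8.01×10⁻⁵ − 2.46×10⁻⁵| = 5.55×10⁻⁵ T.

B ≈ 55.5 μT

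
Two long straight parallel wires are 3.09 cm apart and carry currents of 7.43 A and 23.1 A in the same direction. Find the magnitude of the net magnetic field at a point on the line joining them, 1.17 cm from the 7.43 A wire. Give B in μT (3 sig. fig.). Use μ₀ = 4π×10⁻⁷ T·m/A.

Each long wire gives B = μ₀I/(2πd). Distances are d₁ = 0.0117 m and d₂ = 0.0192 m.
B₁ = 1.27×10⁻⁴ T, B₂ = 2.41×10⁻⁴ T.
Between parallel currents the two contributions point in opposite directions, so they subtract. B = |B₁ − B₂| = |1.27×10⁻⁴ − 2.41×10⁻⁴| = 1.14×10⁻⁴ T.

B ≈ 114 μT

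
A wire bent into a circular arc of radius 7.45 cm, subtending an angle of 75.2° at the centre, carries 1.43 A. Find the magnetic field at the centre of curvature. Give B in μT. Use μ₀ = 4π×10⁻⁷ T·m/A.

The Biot–Savart field of a circular arc at its centre is B = μ₀Iφ/(4πR), with φ = 1.312 rad.
B = (4π×10⁻⁷ × 1.43 × 1.312) / (4π × 0.0745) = 2.52×10⁻⁶ T.

B ≈ 2.52 μT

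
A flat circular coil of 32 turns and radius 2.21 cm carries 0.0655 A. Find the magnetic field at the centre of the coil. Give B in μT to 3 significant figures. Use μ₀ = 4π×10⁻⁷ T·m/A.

For an N-turn flat coil, B = Nμ₀I/(2R) with R = 0.0221 m.
B = 32 × 1.86×10⁻⁶ T = 5.96×10⁻⁵ T.

B ≈ 59.6 μT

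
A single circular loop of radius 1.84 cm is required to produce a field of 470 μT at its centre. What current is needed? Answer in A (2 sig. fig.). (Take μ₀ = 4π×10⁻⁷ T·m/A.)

At the centre of a circular loop B = μ₀I/(2R), so I = 2RB/μ₀.
With R = 0.0184 m, I = 2 × 0.0184 × 4.70×10⁻⁴ / (4π×10⁻⁷) = 13.8 A.

I ≈ 14 A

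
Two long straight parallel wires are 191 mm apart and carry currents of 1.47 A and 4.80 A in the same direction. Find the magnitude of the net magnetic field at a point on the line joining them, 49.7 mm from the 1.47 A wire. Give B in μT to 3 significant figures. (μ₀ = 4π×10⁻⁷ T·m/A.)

Each long wire gives B = μ₀I/(2πd). Distances are d₁ = 0.0497 m and d₂ = 0.1413 m.
B₁ = 5.92×10⁻⁶ T, B₂ = 6.79×10⁻⁶ T.
Between parallel currents the two contributions point in opposite directions, so they subtract. B = |B₁ − B₂| = |5.92×10⁻⁶ − 6.79×10⁻⁶| = 8.79×10⁻⁷ T.

B ≈ 0.879 μT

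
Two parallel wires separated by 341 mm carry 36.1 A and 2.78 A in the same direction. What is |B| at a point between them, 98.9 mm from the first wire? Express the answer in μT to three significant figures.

B ≈ 70.7 μT

Each long wire gives B = μ₀I/(2πd). Distances are d₁ = 0.0989 m and d₂ = 0.2421 m.
B₁ = 7.30×10⁻⁵ T, B₂ = 2.30×10⁻⁶ T.
Between parallel currents the two contributions point in opposite directions, so they subtract. B = |B₁ − B₂| = |7.30×10⁻⁵ − 2.30×10⁻⁶| = 7.07×10⁻⁵ T.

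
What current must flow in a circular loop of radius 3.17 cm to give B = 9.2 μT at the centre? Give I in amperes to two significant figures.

At the centre of a circular loop B = μ₀I/(2R), so I = 2RB/μ₀.
With R = 0.0317 m, I = 2 × 0.0317 × 9.20×10⁻⁶ / (4π×10⁻⁷) = 0.464 A.

I ≈ 0.46 A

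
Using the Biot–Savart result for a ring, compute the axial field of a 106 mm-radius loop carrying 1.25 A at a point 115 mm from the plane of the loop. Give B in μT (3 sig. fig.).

On the axis of a circular loop, B = μ₀IR² / [2(R²+z²)^(3/2)].
R² + z² = (0.106)² + (0.115)² = 0.02446 m², and (R²+z²)^(3/2) = 3.83×10⁻³ m³.
B = (4π×10⁻⁷ × 1.25 × 0.01124) / (2 × 3.83×10⁻³) = 2.31×10⁻⁶ T.

B ≈ 2.31 μT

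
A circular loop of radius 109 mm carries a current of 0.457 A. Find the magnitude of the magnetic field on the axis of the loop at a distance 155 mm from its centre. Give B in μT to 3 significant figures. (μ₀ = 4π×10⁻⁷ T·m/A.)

B ≈ 0.501 μT

On the axis of a circular loop, B = μ₀IR² / [2(R²+z²)^(3/2)].
R² + z² = (0.109)² + (0.155)² = 0.03591 m², and (R²+z²)^(3/2) = 6.80×10⁻³ m³.
B = (4π×10⁻⁷ × 0.457 × 0.01188) / (2 × 6.80×10⁻³) = 5.01×10⁻⁷ T.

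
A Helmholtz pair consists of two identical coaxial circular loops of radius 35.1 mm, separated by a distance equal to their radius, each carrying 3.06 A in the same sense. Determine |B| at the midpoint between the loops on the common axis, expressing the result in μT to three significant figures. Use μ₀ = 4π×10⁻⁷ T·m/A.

B ≈ 78.4 μT

Each loop contributes B = μ₀IR²/[2(R²+z²)^(3/2)] on the axis, with z measured from that loop.
Loop 1 (z = 0.01755 m): B₁ = 3.92×10⁻⁵ T. Loop 2 (z = 0.01755 m): B₂ = 3.92×10⁻⁵ T.
The fields add: B = B₁ + B₂ = 7.84×10⁻⁵ T.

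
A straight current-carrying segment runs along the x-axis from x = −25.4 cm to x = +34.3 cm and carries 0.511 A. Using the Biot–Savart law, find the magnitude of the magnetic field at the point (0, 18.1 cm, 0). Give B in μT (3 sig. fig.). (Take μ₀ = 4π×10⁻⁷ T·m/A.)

B ≈ 0.480 μT

For a finite straight segment, B = (μ₀I/4πd)(sinθ₁ + sinθ₂), where θ₁, θ₂ are the angles from the perpendicular to each end.
The perpendicular distance is d = 0.181 m; the end-offsets along the wire are a = 0.254 m and b = 0.343 m.
sinθ₁ = 0.254/√(0.254²+0.181²) = 0.8144; sinθ₂ = 0.343/√(0.343²+0.181²) = 0.8844.
B = (4π×10⁻⁷ × 0.511) / (4π × 0.181) × (0.8144 + 0.8844) = 4.80×10⁻⁷ T.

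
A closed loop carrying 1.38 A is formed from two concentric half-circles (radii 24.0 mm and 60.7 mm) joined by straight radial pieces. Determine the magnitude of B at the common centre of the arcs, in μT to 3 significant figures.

The radial connectors point toward the centre, so dl × r̂ = 0 and they contribute nothing.
Each semicircle gives μ₀I/(4R): inner arc 1.81×10⁻⁵ T, outer arc 7.14×10⁻⁶ T.
The two arcs carry current in opposite angular senses, so their fields oppose: B = |1.81×10⁻⁵ − 7.14×10⁻⁶| = 1.09×10⁻⁵ T.

B ≈ 10.9 μT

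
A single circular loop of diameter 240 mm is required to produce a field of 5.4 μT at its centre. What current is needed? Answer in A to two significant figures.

At the centre of a circular loop B = μ₀I/(2R), so I = 2RB/μ₀.
With R = 0.12 m, I = 2 × 0.12 × 5.40×10⁻⁶ / (4π×10⁻⁷) = 1.03 A.

I ≈ 1.0 A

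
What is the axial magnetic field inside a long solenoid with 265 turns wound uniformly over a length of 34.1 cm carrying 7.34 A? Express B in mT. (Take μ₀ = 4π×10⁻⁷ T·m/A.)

Inside a long solenoid, B = μ₀nI with n = 777.1 turns/m.
B = 4π×10⁻⁷ × 777.1 × 7.34 = 7.17×10⁻³ T.

B ≈ 7.17 mT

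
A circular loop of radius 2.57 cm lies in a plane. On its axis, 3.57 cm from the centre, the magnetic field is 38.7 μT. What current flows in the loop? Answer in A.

I ≈ 7.94 A

On the axis of a loop, B = μ₀IR²/[2(R²+z²)^(3/2)], so I = 2B(R²+z²)^(3/2)/(μ₀R²).
R² + z² = 0.0006605 + 0.001274 = 0.001935 m²; raised to 3/2 gives 8.51×10⁻⁵ m³.
I = 2 × 3.87×10⁻⁵ × 8.51×10⁻⁵ / (1.26×10⁻⁶ × 0.0006605) = 7.94 A.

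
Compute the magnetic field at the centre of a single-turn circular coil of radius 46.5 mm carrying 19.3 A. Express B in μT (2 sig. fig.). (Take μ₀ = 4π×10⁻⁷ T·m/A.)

B ≈ 260 μT

At the centre of a circular loop the Biot–Savart law gives B = μ₀I/(2R).
B = (4π×10⁻⁷ × 19.3) / (2 × 0.0465) = 2.61×10⁻⁴ T.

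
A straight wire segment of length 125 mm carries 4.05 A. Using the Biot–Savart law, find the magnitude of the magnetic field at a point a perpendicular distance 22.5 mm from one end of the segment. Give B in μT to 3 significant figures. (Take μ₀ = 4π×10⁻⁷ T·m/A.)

For a finite straight segment, B = (μ₀I/4πd)(sinθ₁ + sinθ₂), where θ₁, θ₂ are the angles from the perpendicular to each end.
The perpendicular foot is at one end, so the two end-offsets along the wire are 0 and L = 0.125 m.
sinθ₁ = 0/√(0²+0.0225²) = 0.0000; sinθ₂ = 0.125/√(0.125²+0.0225²) = 0.9842.
B = (4π×10⁻⁷ × 4.05) / (4π × 0.0225) × (0.0000 + 0.9842) = 1.77×10⁻⁵ T.

B ≈ 17.7 μT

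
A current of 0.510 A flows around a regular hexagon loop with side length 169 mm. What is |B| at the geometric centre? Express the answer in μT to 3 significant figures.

B ≈ 2.09 μT

Each side is a finite straight segment at perpendicular distance d = a/(2 tan(π/6)) = 0.1464 m from the centre, with end-angles ±π/6.
One side contributes B₁ = (μ₀I/4πd)·2 sin(π/6) = 3.48×10⁻⁷ T.
All 6 sides add in the same direction: B = 6 × 3.48×10⁻⁷ = 2.09×10⁻⁶ T.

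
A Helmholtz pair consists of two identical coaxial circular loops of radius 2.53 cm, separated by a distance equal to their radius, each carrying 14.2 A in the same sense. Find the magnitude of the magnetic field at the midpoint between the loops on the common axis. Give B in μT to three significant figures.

Each loop contributes B = μ₀IR²/[2(R²+z²)^(3/2)] on the axis, with z measured from that loop.
Loop 1 (z = 0.01265 m): B₁ = 2.52×10⁻⁴ T. Loop 2 (z = 0.01265 m): B₂ = 2.52×10⁻⁴ T.
The fields add: B = B₁ + B₂ = 5.05×10⁻⁴ T.

B ≈ 505 μT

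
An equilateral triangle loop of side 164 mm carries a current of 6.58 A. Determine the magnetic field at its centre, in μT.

Each side is a finite straight segment at perpendicular distance d = a/(2 tan(π/3)) = 0.04734 m from the centre, with end-angles ±π/3.
One side contributes B₁ = (μ₀I/4πd)·2 sin(π/3) = 2.41×10⁻⁵ T.
All 3 sides add in the same direction: B = 3 × 2.41×10⁻⁵ = 7.22×10⁻⁵ T.

B ≈ 72.2 μT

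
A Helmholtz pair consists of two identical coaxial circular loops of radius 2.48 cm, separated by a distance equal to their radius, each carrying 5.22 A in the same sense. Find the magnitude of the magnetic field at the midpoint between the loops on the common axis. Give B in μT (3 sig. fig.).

B ≈ 189 μT

Each loop contributes B = μ₀IR²/[2(R²+z²)^(3/2)] on the axis, with z measured from that loop.
Loop 1 (z = 0.0124 m): B₁ = 9.46×10⁻⁵ T. Loop 2 (z = 0.0124 m): B₂ = 9.46×10⁻⁵ T.
The fields add: B = B₁ + B₂ = 1.89×10⁻⁴ T.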